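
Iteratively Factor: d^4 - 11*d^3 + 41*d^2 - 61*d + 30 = (d - 2)*(d^3 - 9*d^2 + 23*d - 15) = (d - 3)*(d - 2)*(d^2 - 6*d + 5) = (d - 3)*(d - 2)*(d - 1)*(d - 5)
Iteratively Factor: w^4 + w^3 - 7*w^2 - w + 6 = (w + 1)*(w^3 - 7*w + 6) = (w - 1)*(w + 1)*(w^2 + w - 6) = (w - 2)*(w - 1)*(w + 1)*(w + 3)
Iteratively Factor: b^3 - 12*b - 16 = (b - 4)*(b^2 + 4*b + 4) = (b - 4)*(b + 2)*(b + 2)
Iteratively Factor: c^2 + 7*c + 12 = (c + 4)*(c + 3)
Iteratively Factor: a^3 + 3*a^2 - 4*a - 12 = (a - 2)*(a^2 + 5*a + 6) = (a - 2)*(a + 3)*(a + 2)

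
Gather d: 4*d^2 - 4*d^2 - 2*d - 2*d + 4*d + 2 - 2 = 0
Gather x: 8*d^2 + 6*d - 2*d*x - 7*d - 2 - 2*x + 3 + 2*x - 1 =8*d^2 - 2*d*x - d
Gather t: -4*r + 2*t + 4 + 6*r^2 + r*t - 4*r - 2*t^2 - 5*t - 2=6*r^2 - 8*r - 2*t^2 + t*(r - 3) + 2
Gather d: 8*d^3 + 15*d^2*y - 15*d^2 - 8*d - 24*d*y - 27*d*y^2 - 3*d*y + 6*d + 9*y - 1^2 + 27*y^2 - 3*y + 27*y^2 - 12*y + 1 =8*d^3 + d^2*(15*y - 15) + d*(-27*y^2 - 27*y - 2) + 54*y^2 - 6*y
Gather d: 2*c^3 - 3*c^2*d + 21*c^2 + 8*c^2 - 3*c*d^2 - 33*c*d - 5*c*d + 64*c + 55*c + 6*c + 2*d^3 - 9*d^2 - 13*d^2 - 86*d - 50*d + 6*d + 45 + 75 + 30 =2*c^3 + 29*c^2 + 125*c + 2*d^3 + d^2*(-3*c - 22) + d*(-3*c^2 - 38*c - 130) + 150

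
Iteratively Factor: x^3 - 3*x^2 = (x)*(x^2 - 3*x) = x^2*(x - 3)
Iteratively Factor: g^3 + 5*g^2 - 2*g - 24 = (g + 3)*(g^2 + 2*g - 8) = (g + 3)*(g + 4)*(g - 2)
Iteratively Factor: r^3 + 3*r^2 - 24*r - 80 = (r - 5)*(r^2 + 8*r + 16) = (r - 5)*(r + 4)*(r + 4)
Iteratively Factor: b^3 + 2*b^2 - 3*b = (b + 3)*(b^2 - b) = (b - 1)*(b + 3)*(b)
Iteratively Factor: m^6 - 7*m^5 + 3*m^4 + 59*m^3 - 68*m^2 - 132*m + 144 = (m + 2)*(m^5 - 9*m^4 + 21*m^3 + 17*m^2 - 102*m + 72) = (m + 2)^2*(m^4 - 11*m^3 + 43*m^2 - 69*m + 36) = (m - 4)*(m + 2)^2*(m^3 - 7*m^2 + 15*m - 9) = (m - 4)*(m - 3)*(m + 2)^2*(m^2 - 4*m + 3) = (m - 4)*(m - 3)*(m - 1)*(m + 2)^2*(m - 3)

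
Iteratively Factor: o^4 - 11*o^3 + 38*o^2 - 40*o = (o - 5)*(o^3 - 6*o^2 + 8*o) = (o - 5)*(o - 2)*(o^2 - 4*o) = (o - 5)*(o - 4)*(o - 2)*(o)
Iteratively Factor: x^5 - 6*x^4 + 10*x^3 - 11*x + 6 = (x - 3)*(x^4 - 3*x^3 + x^2 + 3*x - 2) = (x - 3)*(x - 2)*(x^3 - x^2 - x + 1) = (x - 3)*(x - 2)*(x + 1)*(x^2 - 2*x + 1) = (x - 3)*(x - 2)*(x - 1)*(x + 1)*(x - 1)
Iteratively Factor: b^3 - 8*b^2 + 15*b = (b - 3)*(b^2 - 5*b) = (b - 5)*(b - 3)*(b)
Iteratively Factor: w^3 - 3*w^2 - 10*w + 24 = (w + 3)*(w^2 - 6*w + 8) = (w - 4)*(w + 3)*(w - 2)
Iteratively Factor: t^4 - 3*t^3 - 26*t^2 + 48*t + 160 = (t - 4)*(t^3 + t^2 - 22*t - 40) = (t - 4)*(t + 2)*(t^2 - t - 20) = (t - 4)*(t + 2)*(t + 4)*(t - 5)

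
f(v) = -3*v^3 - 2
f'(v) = -9*v^2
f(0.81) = -3.59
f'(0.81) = -5.90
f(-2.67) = 55.10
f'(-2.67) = -64.16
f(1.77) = -18.64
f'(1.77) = -28.20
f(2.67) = -59.10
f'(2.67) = -64.16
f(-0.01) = -2.00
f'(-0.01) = -0.00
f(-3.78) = 160.03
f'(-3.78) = -128.60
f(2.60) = -54.73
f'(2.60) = -60.84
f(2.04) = -27.47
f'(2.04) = -37.45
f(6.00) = -650.00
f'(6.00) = -324.00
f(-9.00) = 2185.00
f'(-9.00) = -729.00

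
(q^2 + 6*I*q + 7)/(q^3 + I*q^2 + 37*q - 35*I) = 1/(q - 5*I)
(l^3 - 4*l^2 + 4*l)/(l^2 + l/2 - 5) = 2*l*(l - 2)/(2*l + 5)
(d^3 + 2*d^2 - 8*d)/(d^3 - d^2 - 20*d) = (d - 2)/(d - 5)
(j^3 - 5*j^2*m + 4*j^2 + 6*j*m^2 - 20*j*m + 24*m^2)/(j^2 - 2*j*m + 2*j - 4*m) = (j^2 - 3*j*m + 4*j - 12*m)/(j + 2)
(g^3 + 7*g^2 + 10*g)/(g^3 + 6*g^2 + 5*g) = (g + 2)/(g + 1)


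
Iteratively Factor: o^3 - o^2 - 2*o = (o + 1)*(o^2 - 2*o) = o*(o + 1)*(o - 2)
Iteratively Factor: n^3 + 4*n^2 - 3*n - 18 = (n + 3)*(n^2 + n - 6) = (n - 2)*(n + 3)*(n + 3)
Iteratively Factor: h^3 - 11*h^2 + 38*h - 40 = (h - 5)*(h^2 - 6*h + 8) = (h - 5)*(h - 2)*(h - 4)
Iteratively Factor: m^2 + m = (m)*(m + 1)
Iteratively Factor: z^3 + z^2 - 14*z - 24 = (z - 4)*(z^2 + 5*z + 6) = (z - 4)*(z + 2)*(z + 3)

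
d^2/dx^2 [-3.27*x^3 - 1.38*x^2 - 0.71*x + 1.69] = -19.62*x - 2.76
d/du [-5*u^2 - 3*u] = -10*u - 3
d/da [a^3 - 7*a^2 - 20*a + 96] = 3*a^2 - 14*a - 20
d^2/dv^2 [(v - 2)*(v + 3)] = 2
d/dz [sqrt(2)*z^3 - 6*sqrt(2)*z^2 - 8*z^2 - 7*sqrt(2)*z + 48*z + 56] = 3*sqrt(2)*z^2 - 12*sqrt(2)*z - 16*z - 7*sqrt(2) + 48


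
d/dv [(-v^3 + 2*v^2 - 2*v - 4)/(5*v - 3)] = (-10*v^3 + 19*v^2 - 12*v + 26)/(25*v^2 - 30*v + 9)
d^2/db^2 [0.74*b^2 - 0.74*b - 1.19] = 1.48000000000000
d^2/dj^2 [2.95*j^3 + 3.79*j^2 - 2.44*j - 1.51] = 17.7*j + 7.58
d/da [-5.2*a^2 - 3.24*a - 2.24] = -10.4*a - 3.24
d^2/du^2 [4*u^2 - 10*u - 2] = 8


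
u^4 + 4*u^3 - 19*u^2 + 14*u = u*(u - 2)*(u - 1)*(u + 7)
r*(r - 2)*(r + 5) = r^3 + 3*r^2 - 10*r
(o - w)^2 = o^2 - 2*o*w + w^2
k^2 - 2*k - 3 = (k - 3)*(k + 1)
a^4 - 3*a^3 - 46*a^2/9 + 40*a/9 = a*(a - 4)*(a - 2/3)*(a + 5/3)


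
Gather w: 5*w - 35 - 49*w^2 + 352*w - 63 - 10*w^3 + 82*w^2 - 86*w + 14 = -10*w^3 + 33*w^2 + 271*w - 84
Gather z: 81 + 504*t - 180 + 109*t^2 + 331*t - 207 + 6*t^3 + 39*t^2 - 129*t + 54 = 6*t^3 + 148*t^2 + 706*t - 252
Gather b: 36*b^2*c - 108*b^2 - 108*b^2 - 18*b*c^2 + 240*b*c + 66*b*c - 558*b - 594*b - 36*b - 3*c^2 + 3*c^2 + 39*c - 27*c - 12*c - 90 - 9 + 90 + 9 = b^2*(36*c - 216) + b*(-18*c^2 + 306*c - 1188)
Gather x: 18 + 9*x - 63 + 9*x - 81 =18*x - 126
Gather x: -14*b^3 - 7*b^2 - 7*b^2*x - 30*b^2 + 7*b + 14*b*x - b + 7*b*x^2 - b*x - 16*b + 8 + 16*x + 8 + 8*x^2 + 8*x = -14*b^3 - 37*b^2 - 10*b + x^2*(7*b + 8) + x*(-7*b^2 + 13*b + 24) + 16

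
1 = 1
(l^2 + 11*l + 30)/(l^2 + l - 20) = (l + 6)/(l - 4)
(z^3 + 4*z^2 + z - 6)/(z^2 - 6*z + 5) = (z^2 + 5*z + 6)/(z - 5)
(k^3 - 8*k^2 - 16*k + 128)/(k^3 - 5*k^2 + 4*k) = (k^2 - 4*k - 32)/(k*(k - 1))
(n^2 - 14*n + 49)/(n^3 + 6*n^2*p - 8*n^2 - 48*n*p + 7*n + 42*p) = (n - 7)/(n^2 + 6*n*p - n - 6*p)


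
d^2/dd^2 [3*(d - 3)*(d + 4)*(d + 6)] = 18*d + 42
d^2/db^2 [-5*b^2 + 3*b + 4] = -10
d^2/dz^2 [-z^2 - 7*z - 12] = -2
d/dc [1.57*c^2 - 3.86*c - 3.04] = 3.14*c - 3.86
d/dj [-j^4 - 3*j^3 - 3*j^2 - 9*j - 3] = -4*j^3 - 9*j^2 - 6*j - 9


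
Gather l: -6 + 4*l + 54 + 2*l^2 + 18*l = 2*l^2 + 22*l + 48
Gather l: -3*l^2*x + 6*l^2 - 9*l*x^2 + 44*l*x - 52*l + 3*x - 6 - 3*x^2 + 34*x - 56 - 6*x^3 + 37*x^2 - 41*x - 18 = l^2*(6 - 3*x) + l*(-9*x^2 + 44*x - 52) - 6*x^3 + 34*x^2 - 4*x - 80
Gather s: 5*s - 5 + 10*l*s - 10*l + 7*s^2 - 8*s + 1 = -10*l + 7*s^2 + s*(10*l - 3) - 4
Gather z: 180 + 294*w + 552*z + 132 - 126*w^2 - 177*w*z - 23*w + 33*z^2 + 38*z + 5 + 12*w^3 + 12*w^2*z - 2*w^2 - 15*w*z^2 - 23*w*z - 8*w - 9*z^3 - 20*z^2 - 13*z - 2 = 12*w^3 - 128*w^2 + 263*w - 9*z^3 + z^2*(13 - 15*w) + z*(12*w^2 - 200*w + 577) + 315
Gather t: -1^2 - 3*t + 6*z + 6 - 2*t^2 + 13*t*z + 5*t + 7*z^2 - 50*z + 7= -2*t^2 + t*(13*z + 2) + 7*z^2 - 44*z + 12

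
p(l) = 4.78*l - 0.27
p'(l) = 4.78000000000000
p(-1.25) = -6.24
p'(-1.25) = 4.78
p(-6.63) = -31.96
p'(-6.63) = 4.78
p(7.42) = 35.20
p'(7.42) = 4.78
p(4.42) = 20.86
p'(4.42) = 4.78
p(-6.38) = -30.77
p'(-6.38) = 4.78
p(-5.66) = -27.32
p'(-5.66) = 4.78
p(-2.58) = -12.60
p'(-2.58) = 4.78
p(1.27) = 5.80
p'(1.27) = 4.78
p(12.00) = 57.09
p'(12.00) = 4.78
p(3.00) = 14.07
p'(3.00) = 4.78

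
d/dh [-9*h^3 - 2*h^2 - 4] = h*(-27*h - 4)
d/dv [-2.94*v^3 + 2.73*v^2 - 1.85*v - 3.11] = -8.82*v^2 + 5.46*v - 1.85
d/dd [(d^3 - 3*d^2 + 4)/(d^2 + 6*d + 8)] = (d^4 + 12*d^3 + 6*d^2 - 56*d - 24)/(d^4 + 12*d^3 + 52*d^2 + 96*d + 64)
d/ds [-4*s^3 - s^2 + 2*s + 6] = -12*s^2 - 2*s + 2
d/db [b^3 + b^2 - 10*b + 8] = 3*b^2 + 2*b - 10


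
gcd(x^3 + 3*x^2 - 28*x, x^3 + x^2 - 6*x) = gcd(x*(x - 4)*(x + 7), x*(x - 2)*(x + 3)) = x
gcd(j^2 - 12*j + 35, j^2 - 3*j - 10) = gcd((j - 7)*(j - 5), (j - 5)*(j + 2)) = j - 5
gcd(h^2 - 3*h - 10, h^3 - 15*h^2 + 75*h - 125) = h - 5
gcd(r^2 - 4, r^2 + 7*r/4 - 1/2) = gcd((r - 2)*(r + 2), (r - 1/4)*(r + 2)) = r + 2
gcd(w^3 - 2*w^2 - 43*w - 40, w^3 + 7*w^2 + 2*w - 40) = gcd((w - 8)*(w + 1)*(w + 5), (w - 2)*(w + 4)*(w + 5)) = w + 5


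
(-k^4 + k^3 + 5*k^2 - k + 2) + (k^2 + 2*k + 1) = -k^4 + k^3 + 6*k^2 + k + 3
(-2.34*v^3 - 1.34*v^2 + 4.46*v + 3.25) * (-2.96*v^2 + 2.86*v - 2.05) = 6.9264*v^5 - 2.726*v^4 - 12.237*v^3 + 5.8826*v^2 + 0.152000000000001*v - 6.6625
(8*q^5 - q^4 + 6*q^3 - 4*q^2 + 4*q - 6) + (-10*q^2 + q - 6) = 8*q^5 - q^4 + 6*q^3 - 14*q^2 + 5*q - 12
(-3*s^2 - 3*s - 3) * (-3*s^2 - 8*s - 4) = 9*s^4 + 33*s^3 + 45*s^2 + 36*s + 12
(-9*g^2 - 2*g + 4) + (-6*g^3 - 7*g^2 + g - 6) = -6*g^3 - 16*g^2 - g - 2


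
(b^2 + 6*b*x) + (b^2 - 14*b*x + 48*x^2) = 2*b^2 - 8*b*x + 48*x^2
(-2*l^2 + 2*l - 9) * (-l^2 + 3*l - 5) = 2*l^4 - 8*l^3 + 25*l^2 - 37*l + 45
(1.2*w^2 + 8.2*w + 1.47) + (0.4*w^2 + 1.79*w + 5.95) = 1.6*w^2 + 9.99*w + 7.42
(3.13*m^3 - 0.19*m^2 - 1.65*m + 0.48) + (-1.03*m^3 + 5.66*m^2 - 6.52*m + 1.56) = 2.1*m^3 + 5.47*m^2 - 8.17*m + 2.04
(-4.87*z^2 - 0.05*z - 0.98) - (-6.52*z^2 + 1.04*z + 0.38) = 1.65*z^2 - 1.09*z - 1.36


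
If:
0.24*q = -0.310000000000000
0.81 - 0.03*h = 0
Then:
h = 27.00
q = -1.29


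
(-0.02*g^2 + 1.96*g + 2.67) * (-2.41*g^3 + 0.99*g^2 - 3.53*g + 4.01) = 0.0482*g^5 - 4.7434*g^4 - 4.4237*g^3 - 4.3557*g^2 - 1.5655*g + 10.7067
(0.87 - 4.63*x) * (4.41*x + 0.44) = -20.4183*x^2 + 1.7995*x + 0.3828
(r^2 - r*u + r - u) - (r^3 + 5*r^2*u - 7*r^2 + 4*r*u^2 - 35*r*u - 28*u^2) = -r^3 - 5*r^2*u + 8*r^2 - 4*r*u^2 + 34*r*u + r + 28*u^2 - u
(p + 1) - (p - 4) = 5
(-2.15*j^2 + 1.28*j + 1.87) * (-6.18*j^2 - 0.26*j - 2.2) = 13.287*j^4 - 7.3514*j^3 - 7.1594*j^2 - 3.3022*j - 4.114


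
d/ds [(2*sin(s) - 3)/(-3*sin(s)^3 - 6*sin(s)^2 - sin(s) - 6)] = (12*sin(s)^3 - 15*sin(s)^2 - 36*sin(s) - 15)*cos(s)/(3*sin(s)^3 + 6*sin(s)^2 + sin(s) + 6)^2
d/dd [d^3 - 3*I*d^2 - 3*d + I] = 3*d^2 - 6*I*d - 3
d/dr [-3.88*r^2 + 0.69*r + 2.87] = 0.69 - 7.76*r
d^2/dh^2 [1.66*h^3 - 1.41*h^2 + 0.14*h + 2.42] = 9.96*h - 2.82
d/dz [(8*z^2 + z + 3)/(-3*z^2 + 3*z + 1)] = (27*z^2 + 34*z - 8)/(9*z^4 - 18*z^3 + 3*z^2 + 6*z + 1)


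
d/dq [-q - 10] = -1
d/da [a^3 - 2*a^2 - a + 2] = 3*a^2 - 4*a - 1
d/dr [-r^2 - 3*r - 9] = -2*r - 3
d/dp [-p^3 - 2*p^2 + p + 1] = -3*p^2 - 4*p + 1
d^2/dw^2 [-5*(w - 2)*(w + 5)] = -10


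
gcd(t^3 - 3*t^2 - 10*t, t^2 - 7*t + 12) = 1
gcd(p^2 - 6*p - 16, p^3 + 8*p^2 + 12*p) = p + 2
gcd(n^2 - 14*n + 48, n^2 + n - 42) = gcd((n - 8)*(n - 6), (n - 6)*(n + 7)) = n - 6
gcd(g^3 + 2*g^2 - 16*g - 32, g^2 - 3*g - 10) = g + 2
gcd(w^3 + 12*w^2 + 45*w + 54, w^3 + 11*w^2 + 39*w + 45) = w^2 + 6*w + 9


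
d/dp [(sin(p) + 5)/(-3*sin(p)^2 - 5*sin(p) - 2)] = (3*sin(p)^2 + 30*sin(p) + 23)*cos(p)/(3*sin(p)^2 + 5*sin(p) + 2)^2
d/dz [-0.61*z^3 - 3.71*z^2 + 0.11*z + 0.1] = -1.83*z^2 - 7.42*z + 0.11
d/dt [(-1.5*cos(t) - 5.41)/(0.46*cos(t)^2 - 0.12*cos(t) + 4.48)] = (-0.69*cos(t)^2 - 4.9772*cos(t) + 7.3692)*sin(t)/(0.2116*cos(t)^4 - 0.1104*cos(t)^3 + 4.136*cos(t)^2 - 1.0752*cos(t) + 20.0704)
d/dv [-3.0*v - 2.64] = -3.00000000000000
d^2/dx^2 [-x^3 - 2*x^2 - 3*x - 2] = -6*x - 4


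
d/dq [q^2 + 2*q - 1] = 2*q + 2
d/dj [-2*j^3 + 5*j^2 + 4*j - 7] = -6*j^2 + 10*j + 4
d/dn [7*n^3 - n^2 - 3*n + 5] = 21*n^2 - 2*n - 3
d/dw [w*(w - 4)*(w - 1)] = 3*w^2 - 10*w + 4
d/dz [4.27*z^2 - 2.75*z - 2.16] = 8.54*z - 2.75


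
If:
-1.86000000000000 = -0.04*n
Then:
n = 46.50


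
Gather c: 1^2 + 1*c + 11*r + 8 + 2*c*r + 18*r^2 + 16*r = c*(2*r + 1) + 18*r^2 + 27*r + 9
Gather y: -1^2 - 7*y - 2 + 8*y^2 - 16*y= 8*y^2 - 23*y - 3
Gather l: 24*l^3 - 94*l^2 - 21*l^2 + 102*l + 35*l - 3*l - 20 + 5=24*l^3 - 115*l^2 + 134*l - 15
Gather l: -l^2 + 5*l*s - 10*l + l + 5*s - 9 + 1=-l^2 + l*(5*s - 9) + 5*s - 8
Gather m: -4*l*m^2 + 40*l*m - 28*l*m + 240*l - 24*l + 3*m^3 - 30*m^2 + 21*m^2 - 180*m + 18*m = 216*l + 3*m^3 + m^2*(-4*l - 9) + m*(12*l - 162)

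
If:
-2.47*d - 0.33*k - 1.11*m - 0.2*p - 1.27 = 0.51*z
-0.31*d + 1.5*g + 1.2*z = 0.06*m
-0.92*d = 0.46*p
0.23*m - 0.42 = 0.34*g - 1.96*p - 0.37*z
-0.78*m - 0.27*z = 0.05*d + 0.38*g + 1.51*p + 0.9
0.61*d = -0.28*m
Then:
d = 0.18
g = -1.51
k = -6.61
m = -0.39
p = -0.36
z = 1.91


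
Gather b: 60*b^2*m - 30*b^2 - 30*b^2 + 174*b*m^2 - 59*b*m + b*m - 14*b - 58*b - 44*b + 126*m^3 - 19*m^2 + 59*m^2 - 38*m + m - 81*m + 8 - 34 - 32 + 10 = b^2*(60*m - 60) + b*(174*m^2 - 58*m - 116) + 126*m^3 + 40*m^2 - 118*m - 48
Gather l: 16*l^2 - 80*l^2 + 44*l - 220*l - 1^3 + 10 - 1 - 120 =-64*l^2 - 176*l - 112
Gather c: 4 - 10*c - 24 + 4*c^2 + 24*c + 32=4*c^2 + 14*c + 12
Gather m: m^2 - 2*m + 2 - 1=m^2 - 2*m + 1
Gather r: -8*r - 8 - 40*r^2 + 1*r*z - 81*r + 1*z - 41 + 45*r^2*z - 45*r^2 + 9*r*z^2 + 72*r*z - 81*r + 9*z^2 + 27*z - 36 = r^2*(45*z - 85) + r*(9*z^2 + 73*z - 170) + 9*z^2 + 28*z - 85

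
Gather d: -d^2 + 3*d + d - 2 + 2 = -d^2 + 4*d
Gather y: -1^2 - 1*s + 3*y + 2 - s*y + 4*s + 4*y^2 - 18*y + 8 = 3*s + 4*y^2 + y*(-s - 15) + 9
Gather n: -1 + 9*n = 9*n - 1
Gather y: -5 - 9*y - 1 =-9*y - 6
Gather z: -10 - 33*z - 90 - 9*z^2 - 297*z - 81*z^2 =-90*z^2 - 330*z - 100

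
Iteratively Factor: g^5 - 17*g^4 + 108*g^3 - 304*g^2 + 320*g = (g - 5)*(g^4 - 12*g^3 + 48*g^2 - 64*g) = (g - 5)*(g - 4)*(g^3 - 8*g^2 + 16*g) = g*(g - 5)*(g - 4)*(g^2 - 8*g + 16) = g*(g - 5)*(g - 4)^2*(g - 4)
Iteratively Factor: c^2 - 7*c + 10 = (c - 5)*(c - 2)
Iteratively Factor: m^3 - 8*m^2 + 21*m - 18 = (m - 2)*(m^2 - 6*m + 9) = (m - 3)*(m - 2)*(m - 3)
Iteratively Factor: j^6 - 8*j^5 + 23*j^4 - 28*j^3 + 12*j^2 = (j - 2)*(j^5 - 6*j^4 + 11*j^3 - 6*j^2) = j*(j - 2)*(j^4 - 6*j^3 + 11*j^2 - 6*j) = j*(j - 2)^2*(j^3 - 4*j^2 + 3*j) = j^2*(j - 2)^2*(j^2 - 4*j + 3) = j^2*(j - 2)^2*(j - 1)*(j - 3)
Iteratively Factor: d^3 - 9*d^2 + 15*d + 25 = (d - 5)*(d^2 - 4*d - 5) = (d - 5)*(d + 1)*(d - 5)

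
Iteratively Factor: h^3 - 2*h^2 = (h)*(h^2 - 2*h) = h*(h - 2)*(h)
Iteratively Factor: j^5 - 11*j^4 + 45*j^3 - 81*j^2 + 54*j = (j - 2)*(j^4 - 9*j^3 + 27*j^2 - 27*j) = j*(j - 2)*(j^3 - 9*j^2 + 27*j - 27) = j*(j - 3)*(j - 2)*(j^2 - 6*j + 9) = j*(j - 3)^2*(j - 2)*(j - 3)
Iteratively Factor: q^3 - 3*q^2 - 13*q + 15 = (q - 5)*(q^2 + 2*q - 3) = (q - 5)*(q - 1)*(q + 3)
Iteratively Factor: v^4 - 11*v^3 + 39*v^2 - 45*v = (v - 5)*(v^3 - 6*v^2 + 9*v) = v*(v - 5)*(v^2 - 6*v + 9) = v*(v - 5)*(v - 3)*(v - 3)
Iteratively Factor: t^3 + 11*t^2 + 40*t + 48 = (t + 4)*(t^2 + 7*t + 12) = (t + 4)^2*(t + 3)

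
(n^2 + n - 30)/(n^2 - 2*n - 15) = (n + 6)/(n + 3)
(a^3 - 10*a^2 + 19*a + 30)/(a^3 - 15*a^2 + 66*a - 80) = (a^2 - 5*a - 6)/(a^2 - 10*a + 16)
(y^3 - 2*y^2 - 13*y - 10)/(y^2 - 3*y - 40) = (-y^3 + 2*y^2 + 13*y + 10)/(-y^2 + 3*y + 40)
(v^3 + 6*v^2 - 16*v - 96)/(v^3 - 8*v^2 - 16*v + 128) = (v + 6)/(v - 8)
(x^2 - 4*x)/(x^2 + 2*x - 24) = x/(x + 6)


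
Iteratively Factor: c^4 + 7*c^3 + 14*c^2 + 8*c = (c)*(c^3 + 7*c^2 + 14*c + 8) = c*(c + 4)*(c^2 + 3*c + 2) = c*(c + 2)*(c + 4)*(c + 1)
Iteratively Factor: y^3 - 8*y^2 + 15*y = (y - 5)*(y^2 - 3*y) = (y - 5)*(y - 3)*(y)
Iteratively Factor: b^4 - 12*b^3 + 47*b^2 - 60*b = (b - 3)*(b^3 - 9*b^2 + 20*b) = (b - 5)*(b - 3)*(b^2 - 4*b) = b*(b - 5)*(b - 3)*(b - 4)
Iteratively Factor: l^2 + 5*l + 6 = (l + 2)*(l + 3)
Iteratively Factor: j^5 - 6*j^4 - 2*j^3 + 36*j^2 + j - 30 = (j - 5)*(j^4 - j^3 - 7*j^2 + j + 6) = (j - 5)*(j - 1)*(j^3 - 7*j - 6) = (j - 5)*(j - 1)*(j + 1)*(j^2 - j - 6) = (j - 5)*(j - 3)*(j - 1)*(j + 1)*(j + 2)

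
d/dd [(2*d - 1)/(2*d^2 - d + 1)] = (4*d^2 - 2*d - (2*d - 1)*(4*d - 1) + 2)/(2*d^2 - d + 1)^2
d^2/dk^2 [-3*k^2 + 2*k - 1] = -6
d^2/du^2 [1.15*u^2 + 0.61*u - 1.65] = 2.30000000000000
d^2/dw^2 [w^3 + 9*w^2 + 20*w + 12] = 6*w + 18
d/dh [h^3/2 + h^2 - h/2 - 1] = 3*h^2/2 + 2*h - 1/2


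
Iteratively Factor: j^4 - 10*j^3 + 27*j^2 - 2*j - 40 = (j - 2)*(j^3 - 8*j^2 + 11*j + 20) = (j - 4)*(j - 2)*(j^2 - 4*j - 5) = (j - 4)*(j - 2)*(j + 1)*(j - 5)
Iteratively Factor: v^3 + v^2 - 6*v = (v - 2)*(v^2 + 3*v) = (v - 2)*(v + 3)*(v)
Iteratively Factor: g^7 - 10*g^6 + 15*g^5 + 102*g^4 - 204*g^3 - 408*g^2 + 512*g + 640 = (g + 2)*(g^6 - 12*g^5 + 39*g^4 + 24*g^3 - 252*g^2 + 96*g + 320) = (g + 1)*(g + 2)*(g^5 - 13*g^4 + 52*g^3 - 28*g^2 - 224*g + 320) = (g - 4)*(g + 1)*(g + 2)*(g^4 - 9*g^3 + 16*g^2 + 36*g - 80) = (g - 4)*(g + 1)*(g + 2)^2*(g^3 - 11*g^2 + 38*g - 40) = (g - 4)^2*(g + 1)*(g + 2)^2*(g^2 - 7*g + 10) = (g - 4)^2*(g - 2)*(g + 1)*(g + 2)^2*(g - 5)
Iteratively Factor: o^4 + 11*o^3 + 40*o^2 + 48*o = (o + 3)*(o^3 + 8*o^2 + 16*o) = o*(o + 3)*(o^2 + 8*o + 16) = o*(o + 3)*(o + 4)*(o + 4)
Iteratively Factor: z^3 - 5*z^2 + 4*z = (z - 1)*(z^2 - 4*z) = z*(z - 1)*(z - 4)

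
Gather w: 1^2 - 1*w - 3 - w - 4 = -2*w - 6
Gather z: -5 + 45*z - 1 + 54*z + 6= 99*z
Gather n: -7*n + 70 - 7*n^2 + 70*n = -7*n^2 + 63*n + 70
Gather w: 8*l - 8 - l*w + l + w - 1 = 9*l + w*(1 - l) - 9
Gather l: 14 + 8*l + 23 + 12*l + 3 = 20*l + 40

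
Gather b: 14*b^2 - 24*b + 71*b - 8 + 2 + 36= 14*b^2 + 47*b + 30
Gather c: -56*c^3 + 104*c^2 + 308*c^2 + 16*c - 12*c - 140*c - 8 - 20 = -56*c^3 + 412*c^2 - 136*c - 28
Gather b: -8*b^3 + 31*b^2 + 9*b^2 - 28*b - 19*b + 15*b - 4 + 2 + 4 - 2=-8*b^3 + 40*b^2 - 32*b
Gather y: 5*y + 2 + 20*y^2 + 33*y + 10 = 20*y^2 + 38*y + 12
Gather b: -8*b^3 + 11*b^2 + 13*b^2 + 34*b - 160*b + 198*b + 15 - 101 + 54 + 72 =-8*b^3 + 24*b^2 + 72*b + 40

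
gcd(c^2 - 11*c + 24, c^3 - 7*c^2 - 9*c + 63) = c - 3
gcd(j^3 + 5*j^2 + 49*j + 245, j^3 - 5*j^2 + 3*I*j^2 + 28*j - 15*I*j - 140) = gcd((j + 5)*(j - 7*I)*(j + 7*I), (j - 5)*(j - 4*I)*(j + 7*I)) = j + 7*I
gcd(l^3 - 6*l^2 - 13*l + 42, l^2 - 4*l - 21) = l^2 - 4*l - 21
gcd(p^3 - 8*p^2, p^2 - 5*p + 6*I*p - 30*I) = 1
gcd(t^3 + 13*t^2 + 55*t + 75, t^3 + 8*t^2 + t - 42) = t + 3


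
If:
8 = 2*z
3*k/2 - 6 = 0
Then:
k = 4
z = 4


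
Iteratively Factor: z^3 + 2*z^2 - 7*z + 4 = (z + 4)*(z^2 - 2*z + 1) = (z - 1)*(z + 4)*(z - 1)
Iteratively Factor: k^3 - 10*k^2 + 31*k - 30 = (k - 3)*(k^2 - 7*k + 10) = (k - 5)*(k - 3)*(k - 2)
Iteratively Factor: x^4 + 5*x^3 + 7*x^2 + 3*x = (x + 1)*(x^3 + 4*x^2 + 3*x) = (x + 1)*(x + 3)*(x^2 + x) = x*(x + 1)*(x + 3)*(x + 1)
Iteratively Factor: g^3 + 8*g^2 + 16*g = (g + 4)*(g^2 + 4*g) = (g + 4)^2*(g)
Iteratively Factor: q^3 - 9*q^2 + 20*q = (q - 5)*(q^2 - 4*q) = q*(q - 5)*(q - 4)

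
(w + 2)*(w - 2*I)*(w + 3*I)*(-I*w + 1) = -I*w^4 + 2*w^3 - 2*I*w^3 + 4*w^2 - 5*I*w^2 + 6*w - 10*I*w + 12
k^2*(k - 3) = k^3 - 3*k^2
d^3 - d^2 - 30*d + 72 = (d - 4)*(d - 3)*(d + 6)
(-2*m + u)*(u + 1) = -2*m*u - 2*m + u^2 + u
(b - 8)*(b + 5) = b^2 - 3*b - 40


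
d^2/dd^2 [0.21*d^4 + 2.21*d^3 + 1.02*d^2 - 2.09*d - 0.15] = 2.52*d^2 + 13.26*d + 2.04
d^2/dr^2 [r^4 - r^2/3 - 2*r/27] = 12*r^2 - 2/3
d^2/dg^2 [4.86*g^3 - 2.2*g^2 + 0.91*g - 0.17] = 29.16*g - 4.4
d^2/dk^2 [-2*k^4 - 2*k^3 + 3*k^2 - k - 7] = -24*k^2 - 12*k + 6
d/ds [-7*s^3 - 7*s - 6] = -21*s^2 - 7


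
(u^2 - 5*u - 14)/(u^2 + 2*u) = (u - 7)/u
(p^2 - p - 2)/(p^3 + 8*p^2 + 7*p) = (p - 2)/(p*(p + 7))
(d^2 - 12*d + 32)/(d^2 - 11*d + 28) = (d - 8)/(d - 7)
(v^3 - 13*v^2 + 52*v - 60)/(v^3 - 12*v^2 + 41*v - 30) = (v - 2)/(v - 1)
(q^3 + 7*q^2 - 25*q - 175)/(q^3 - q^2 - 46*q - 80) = (q^2 + 2*q - 35)/(q^2 - 6*q - 16)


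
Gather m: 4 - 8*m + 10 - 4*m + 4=18 - 12*m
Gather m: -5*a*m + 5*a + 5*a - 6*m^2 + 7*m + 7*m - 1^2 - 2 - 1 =10*a - 6*m^2 + m*(14 - 5*a) - 4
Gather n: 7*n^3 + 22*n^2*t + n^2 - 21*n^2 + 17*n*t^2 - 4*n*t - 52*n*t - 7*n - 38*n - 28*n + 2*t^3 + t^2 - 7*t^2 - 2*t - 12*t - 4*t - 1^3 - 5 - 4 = 7*n^3 + n^2*(22*t - 20) + n*(17*t^2 - 56*t - 73) + 2*t^3 - 6*t^2 - 18*t - 10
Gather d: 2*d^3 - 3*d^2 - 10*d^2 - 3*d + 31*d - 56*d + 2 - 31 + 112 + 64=2*d^3 - 13*d^2 - 28*d + 147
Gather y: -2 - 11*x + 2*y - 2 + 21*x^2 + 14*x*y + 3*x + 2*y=21*x^2 - 8*x + y*(14*x + 4) - 4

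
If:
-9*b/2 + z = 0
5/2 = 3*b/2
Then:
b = 5/3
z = 15/2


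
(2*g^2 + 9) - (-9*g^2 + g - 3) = 11*g^2 - g + 12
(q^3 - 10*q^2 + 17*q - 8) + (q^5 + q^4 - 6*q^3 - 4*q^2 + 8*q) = q^5 + q^4 - 5*q^3 - 14*q^2 + 25*q - 8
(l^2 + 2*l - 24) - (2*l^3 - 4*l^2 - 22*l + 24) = -2*l^3 + 5*l^2 + 24*l - 48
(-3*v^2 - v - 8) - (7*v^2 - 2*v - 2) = -10*v^2 + v - 6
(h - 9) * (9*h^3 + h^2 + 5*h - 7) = 9*h^4 - 80*h^3 - 4*h^2 - 52*h + 63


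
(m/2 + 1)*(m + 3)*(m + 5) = m^3/2 + 5*m^2 + 31*m/2 + 15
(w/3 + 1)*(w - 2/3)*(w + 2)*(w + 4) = w^4/3 + 25*w^3/9 + 20*w^2/3 + 20*w/9 - 16/3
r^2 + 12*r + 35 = (r + 5)*(r + 7)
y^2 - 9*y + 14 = (y - 7)*(y - 2)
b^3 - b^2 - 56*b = b*(b - 8)*(b + 7)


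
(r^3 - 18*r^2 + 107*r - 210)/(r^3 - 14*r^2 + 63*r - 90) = (r - 7)/(r - 3)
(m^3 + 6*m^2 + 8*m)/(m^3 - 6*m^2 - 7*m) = (m^2 + 6*m + 8)/(m^2 - 6*m - 7)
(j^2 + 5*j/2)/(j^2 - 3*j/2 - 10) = j/(j - 4)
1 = 1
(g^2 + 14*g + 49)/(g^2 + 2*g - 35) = (g + 7)/(g - 5)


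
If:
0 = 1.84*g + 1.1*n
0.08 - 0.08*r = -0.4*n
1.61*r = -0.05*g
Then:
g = 0.12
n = -0.20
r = -0.00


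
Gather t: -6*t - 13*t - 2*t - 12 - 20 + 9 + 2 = -21*t - 21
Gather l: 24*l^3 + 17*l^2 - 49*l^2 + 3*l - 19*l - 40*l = 24*l^3 - 32*l^2 - 56*l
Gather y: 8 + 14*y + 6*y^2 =6*y^2 + 14*y + 8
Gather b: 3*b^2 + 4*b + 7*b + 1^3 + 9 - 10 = 3*b^2 + 11*b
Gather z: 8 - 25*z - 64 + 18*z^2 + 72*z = 18*z^2 + 47*z - 56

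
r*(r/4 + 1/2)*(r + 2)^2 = r^4/4 + 3*r^3/2 + 3*r^2 + 2*r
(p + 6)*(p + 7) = p^2 + 13*p + 42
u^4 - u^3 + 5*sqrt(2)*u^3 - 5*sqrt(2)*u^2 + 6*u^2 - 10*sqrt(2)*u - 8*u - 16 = (u - 2)*(u + 1)*(u + sqrt(2))*(u + 4*sqrt(2))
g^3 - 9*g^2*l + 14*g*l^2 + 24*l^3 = (g - 6*l)*(g - 4*l)*(g + l)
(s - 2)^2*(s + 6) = s^3 + 2*s^2 - 20*s + 24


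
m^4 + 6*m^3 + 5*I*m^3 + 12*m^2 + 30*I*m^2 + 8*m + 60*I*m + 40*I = (m + 2)^3*(m + 5*I)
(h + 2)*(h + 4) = h^2 + 6*h + 8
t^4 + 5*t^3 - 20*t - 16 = (t - 2)*(t + 1)*(t + 2)*(t + 4)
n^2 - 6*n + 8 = (n - 4)*(n - 2)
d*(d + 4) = d^2 + 4*d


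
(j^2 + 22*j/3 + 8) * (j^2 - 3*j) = j^4 + 13*j^3/3 - 14*j^2 - 24*j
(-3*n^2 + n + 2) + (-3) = -3*n^2 + n - 1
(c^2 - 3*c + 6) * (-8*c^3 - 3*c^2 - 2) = -8*c^5 + 21*c^4 - 39*c^3 - 20*c^2 + 6*c - 12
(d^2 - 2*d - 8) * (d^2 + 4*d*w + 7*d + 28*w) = d^4 + 4*d^3*w + 5*d^3 + 20*d^2*w - 22*d^2 - 88*d*w - 56*d - 224*w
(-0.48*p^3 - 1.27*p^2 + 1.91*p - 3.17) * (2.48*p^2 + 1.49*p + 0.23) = -1.1904*p^5 - 3.8648*p^4 + 2.7341*p^3 - 5.3078*p^2 - 4.284*p - 0.7291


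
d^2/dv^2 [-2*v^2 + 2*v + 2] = -4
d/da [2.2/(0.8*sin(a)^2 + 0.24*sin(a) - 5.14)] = -(3.52*sin(a) + 0.528)*cos(a)/(0.8*sin(a)^2 + 0.24*sin(a) - 5.14)^2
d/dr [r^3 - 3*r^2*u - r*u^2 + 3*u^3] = 3*r^2 - 6*r*u - u^2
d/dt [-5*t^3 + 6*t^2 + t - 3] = -15*t^2 + 12*t + 1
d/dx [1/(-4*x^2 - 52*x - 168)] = (2*x + 13)/(4*(x^2 + 13*x + 42)^2)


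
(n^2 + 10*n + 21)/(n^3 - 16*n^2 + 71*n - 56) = (n^2 + 10*n + 21)/(n^3 - 16*n^2 + 71*n - 56)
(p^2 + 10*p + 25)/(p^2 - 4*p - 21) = (p^2 + 10*p + 25)/(p^2 - 4*p - 21)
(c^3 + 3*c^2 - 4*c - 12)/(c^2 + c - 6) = c + 2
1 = 1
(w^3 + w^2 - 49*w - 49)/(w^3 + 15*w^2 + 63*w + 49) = (w - 7)/(w + 7)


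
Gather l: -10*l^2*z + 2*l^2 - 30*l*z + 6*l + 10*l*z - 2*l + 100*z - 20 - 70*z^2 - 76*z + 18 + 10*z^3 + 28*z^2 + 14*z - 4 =l^2*(2 - 10*z) + l*(4 - 20*z) + 10*z^3 - 42*z^2 + 38*z - 6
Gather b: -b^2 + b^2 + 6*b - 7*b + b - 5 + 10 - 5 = 0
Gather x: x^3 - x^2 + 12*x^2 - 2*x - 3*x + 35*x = x^3 + 11*x^2 + 30*x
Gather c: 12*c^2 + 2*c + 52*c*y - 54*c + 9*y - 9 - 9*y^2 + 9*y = 12*c^2 + c*(52*y - 52) - 9*y^2 + 18*y - 9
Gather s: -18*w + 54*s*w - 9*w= 54*s*w - 27*w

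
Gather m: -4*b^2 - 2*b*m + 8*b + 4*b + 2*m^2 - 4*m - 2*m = -4*b^2 + 12*b + 2*m^2 + m*(-2*b - 6)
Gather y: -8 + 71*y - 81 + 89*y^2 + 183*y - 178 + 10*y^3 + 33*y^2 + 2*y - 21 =10*y^3 + 122*y^2 + 256*y - 288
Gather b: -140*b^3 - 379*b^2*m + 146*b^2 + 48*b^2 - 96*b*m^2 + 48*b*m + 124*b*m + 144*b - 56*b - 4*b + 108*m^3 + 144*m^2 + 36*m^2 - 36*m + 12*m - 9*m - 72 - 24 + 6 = -140*b^3 + b^2*(194 - 379*m) + b*(-96*m^2 + 172*m + 84) + 108*m^3 + 180*m^2 - 33*m - 90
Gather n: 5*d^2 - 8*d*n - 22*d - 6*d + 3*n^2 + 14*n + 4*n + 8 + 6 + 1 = 5*d^2 - 28*d + 3*n^2 + n*(18 - 8*d) + 15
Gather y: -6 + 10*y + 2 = 10*y - 4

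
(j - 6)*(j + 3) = j^2 - 3*j - 18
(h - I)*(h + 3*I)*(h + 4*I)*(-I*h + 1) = -I*h^4 + 7*h^3 + 11*I*h^2 + 7*h + 12*I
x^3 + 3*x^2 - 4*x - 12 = (x - 2)*(x + 2)*(x + 3)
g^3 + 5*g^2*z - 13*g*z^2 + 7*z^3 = (g - z)^2*(g + 7*z)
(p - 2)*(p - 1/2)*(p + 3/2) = p^3 - p^2 - 11*p/4 + 3/2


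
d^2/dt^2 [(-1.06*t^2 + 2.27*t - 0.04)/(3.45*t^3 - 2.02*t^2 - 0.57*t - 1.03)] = (-25.2333*t^6 + 162.11205*t^5 - 113.13792*t^4 - 18.379886*t^3 + 109.52262*t^2 - 29.466948*t - 4.774086)/(41.063625*t^9 - 72.12915*t^8 + 21.878865*t^7 - 21.187153*t^6 + 39.453651*t^5 - 2.42436*t^4 + 3.67947*t^3 - 7.432995*t^2 - 1.814139*t - 1.092727)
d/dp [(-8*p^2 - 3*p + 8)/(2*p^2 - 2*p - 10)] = (11*p^2 + 64*p + 23)/(2*(p^4 - 2*p^3 - 9*p^2 + 10*p + 25))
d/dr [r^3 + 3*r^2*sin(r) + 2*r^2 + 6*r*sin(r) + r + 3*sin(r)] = 3*r^2*cos(r) + 3*r^2 + 6*r*sin(r) + 6*r*cos(r) + 4*r + 6*sin(r) + 3*cos(r) + 1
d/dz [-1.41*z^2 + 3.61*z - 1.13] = 3.61 - 2.82*z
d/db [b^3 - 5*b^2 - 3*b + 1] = 3*b^2 - 10*b - 3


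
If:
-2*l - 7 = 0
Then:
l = -7/2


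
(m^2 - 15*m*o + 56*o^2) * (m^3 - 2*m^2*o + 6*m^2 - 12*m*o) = m^5 - 17*m^4*o + 6*m^4 + 86*m^3*o^2 - 102*m^3*o - 112*m^2*o^3 + 516*m^2*o^2 - 672*m*o^3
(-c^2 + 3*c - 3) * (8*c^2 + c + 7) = -8*c^4 + 23*c^3 - 28*c^2 + 18*c - 21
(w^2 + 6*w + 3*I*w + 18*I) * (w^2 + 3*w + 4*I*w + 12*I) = w^4 + 9*w^3 + 7*I*w^3 + 6*w^2 + 63*I*w^2 - 108*w + 126*I*w - 216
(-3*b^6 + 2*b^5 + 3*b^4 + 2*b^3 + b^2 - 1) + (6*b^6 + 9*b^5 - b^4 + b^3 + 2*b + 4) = 3*b^6 + 11*b^5 + 2*b^4 + 3*b^3 + b^2 + 2*b + 3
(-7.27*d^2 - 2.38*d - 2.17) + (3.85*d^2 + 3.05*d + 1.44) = -3.42*d^2 + 0.67*d - 0.73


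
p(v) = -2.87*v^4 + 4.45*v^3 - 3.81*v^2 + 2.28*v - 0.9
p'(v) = -11.48*v^3 + 13.35*v^2 - 7.62*v + 2.28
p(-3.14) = -462.39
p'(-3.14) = 513.24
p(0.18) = -0.59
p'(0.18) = 1.27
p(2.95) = -130.44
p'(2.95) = -198.74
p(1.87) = -15.96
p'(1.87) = -40.36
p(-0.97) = -13.30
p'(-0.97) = 32.71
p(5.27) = -1657.11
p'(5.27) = -1347.36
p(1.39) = -3.85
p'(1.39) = -13.35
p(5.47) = -1943.50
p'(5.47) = -1518.86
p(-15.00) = -161204.85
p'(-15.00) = 41865.33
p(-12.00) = -67778.82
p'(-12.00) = 21853.56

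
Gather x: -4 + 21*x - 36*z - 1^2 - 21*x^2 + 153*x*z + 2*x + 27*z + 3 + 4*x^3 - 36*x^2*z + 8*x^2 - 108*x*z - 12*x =4*x^3 + x^2*(-36*z - 13) + x*(45*z + 11) - 9*z - 2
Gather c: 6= 6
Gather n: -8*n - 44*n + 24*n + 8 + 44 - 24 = 28 - 28*n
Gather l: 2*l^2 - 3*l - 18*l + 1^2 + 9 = 2*l^2 - 21*l + 10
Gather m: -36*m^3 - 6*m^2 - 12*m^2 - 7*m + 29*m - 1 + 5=-36*m^3 - 18*m^2 + 22*m + 4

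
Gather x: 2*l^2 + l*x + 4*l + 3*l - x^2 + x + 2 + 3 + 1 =2*l^2 + 7*l - x^2 + x*(l + 1) + 6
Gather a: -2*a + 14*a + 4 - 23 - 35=12*a - 54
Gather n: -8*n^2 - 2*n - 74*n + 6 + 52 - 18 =-8*n^2 - 76*n + 40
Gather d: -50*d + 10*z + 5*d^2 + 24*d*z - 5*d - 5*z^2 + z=5*d^2 + d*(24*z - 55) - 5*z^2 + 11*z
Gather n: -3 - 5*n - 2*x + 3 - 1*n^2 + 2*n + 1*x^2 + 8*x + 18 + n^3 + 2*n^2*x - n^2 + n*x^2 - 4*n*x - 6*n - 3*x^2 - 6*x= n^3 + n^2*(2*x - 2) + n*(x^2 - 4*x - 9) - 2*x^2 + 18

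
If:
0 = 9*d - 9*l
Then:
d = l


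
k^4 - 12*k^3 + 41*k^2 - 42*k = k*(k - 7)*(k - 3)*(k - 2)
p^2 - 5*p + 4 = (p - 4)*(p - 1)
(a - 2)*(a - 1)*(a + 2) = a^3 - a^2 - 4*a + 4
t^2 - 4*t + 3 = (t - 3)*(t - 1)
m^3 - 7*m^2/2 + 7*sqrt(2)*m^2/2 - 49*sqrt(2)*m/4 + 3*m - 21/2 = (m - 7/2)*(m + sqrt(2)/2)*(m + 3*sqrt(2))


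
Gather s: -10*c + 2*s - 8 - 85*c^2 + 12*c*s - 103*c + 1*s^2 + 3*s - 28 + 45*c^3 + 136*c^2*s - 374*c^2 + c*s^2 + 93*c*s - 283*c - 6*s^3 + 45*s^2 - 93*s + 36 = 45*c^3 - 459*c^2 - 396*c - 6*s^3 + s^2*(c + 46) + s*(136*c^2 + 105*c - 88)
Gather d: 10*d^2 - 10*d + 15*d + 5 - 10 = 10*d^2 + 5*d - 5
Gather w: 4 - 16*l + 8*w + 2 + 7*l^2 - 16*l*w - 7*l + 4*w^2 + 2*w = 7*l^2 - 23*l + 4*w^2 + w*(10 - 16*l) + 6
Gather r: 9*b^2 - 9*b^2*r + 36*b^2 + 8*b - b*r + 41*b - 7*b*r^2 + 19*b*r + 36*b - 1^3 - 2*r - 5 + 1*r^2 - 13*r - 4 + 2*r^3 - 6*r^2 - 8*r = 45*b^2 + 85*b + 2*r^3 + r^2*(-7*b - 5) + r*(-9*b^2 + 18*b - 23) - 10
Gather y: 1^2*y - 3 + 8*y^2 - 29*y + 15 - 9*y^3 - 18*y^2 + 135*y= -9*y^3 - 10*y^2 + 107*y + 12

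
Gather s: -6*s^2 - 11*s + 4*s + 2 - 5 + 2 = -6*s^2 - 7*s - 1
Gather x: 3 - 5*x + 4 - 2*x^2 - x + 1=-2*x^2 - 6*x + 8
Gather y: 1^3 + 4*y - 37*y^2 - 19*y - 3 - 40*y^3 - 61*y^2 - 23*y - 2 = -40*y^3 - 98*y^2 - 38*y - 4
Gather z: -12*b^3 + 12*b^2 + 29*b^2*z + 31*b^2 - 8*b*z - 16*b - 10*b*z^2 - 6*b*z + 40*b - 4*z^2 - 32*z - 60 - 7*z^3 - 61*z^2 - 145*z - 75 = -12*b^3 + 43*b^2 + 24*b - 7*z^3 + z^2*(-10*b - 65) + z*(29*b^2 - 14*b - 177) - 135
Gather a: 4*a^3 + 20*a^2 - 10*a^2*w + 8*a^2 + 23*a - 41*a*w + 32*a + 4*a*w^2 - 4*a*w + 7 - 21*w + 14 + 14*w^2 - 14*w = 4*a^3 + a^2*(28 - 10*w) + a*(4*w^2 - 45*w + 55) + 14*w^2 - 35*w + 21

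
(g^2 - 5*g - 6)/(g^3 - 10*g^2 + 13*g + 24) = (g - 6)/(g^2 - 11*g + 24)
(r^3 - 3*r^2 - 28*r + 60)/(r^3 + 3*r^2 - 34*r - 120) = (r - 2)/(r + 4)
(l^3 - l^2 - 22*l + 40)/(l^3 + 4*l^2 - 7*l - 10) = (l - 4)/(l + 1)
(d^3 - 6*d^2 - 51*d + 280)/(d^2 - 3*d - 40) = (d^2 + 2*d - 35)/(d + 5)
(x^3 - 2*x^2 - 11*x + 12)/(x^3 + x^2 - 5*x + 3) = (x - 4)/(x - 1)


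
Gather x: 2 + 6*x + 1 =6*x + 3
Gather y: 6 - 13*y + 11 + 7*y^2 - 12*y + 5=7*y^2 - 25*y + 22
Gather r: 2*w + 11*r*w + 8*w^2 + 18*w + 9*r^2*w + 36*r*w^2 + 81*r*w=9*r^2*w + r*(36*w^2 + 92*w) + 8*w^2 + 20*w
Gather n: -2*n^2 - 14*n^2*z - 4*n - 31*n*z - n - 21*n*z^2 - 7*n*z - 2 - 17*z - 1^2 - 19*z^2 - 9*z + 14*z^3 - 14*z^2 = n^2*(-14*z - 2) + n*(-21*z^2 - 38*z - 5) + 14*z^3 - 33*z^2 - 26*z - 3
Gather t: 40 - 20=20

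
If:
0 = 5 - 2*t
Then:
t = 5/2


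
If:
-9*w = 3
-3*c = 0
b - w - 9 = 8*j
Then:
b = 8*j + 26/3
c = 0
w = -1/3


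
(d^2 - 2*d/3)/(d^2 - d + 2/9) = 3*d/(3*d - 1)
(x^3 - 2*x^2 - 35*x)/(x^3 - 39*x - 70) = x/(x + 2)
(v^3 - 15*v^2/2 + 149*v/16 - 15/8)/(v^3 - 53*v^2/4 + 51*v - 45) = (v - 1/4)/(v - 6)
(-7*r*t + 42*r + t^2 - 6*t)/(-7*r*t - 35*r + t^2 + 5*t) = (t - 6)/(t + 5)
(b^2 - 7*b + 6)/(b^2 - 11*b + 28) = (b^2 - 7*b + 6)/(b^2 - 11*b + 28)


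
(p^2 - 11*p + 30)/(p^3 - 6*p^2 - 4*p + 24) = (p - 5)/(p^2 - 4)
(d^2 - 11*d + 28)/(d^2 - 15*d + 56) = (d - 4)/(d - 8)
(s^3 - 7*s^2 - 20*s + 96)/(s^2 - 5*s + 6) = (s^2 - 4*s - 32)/(s - 2)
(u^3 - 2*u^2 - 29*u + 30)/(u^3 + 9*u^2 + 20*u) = (u^2 - 7*u + 6)/(u*(u + 4))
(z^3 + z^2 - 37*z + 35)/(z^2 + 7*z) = z - 6 + 5/z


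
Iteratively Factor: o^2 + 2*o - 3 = (o + 3)*(o - 1)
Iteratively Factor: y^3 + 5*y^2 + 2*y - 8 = (y + 4)*(y^2 + y - 2) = (y - 1)*(y + 4)*(y + 2)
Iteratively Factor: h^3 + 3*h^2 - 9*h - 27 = (h + 3)*(h^2 - 9) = (h + 3)^2*(h - 3)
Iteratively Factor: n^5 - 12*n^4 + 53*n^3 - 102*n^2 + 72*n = (n - 3)*(n^4 - 9*n^3 + 26*n^2 - 24*n) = (n - 3)^2*(n^3 - 6*n^2 + 8*n) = (n - 3)^2*(n - 2)*(n^2 - 4*n) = n*(n - 3)^2*(n - 2)*(n - 4)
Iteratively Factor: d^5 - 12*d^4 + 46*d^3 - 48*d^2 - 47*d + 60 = (d + 1)*(d^4 - 13*d^3 + 59*d^2 - 107*d + 60) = (d - 1)*(d + 1)*(d^3 - 12*d^2 + 47*d - 60) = (d - 5)*(d - 1)*(d + 1)*(d^2 - 7*d + 12) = (d - 5)*(d - 4)*(d - 1)*(d + 1)*(d - 3)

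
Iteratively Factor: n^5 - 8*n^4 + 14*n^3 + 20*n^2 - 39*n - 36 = (n - 3)*(n^4 - 5*n^3 - n^2 + 17*n + 12) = (n - 4)*(n - 3)*(n^3 - n^2 - 5*n - 3) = (n - 4)*(n - 3)^2*(n^2 + 2*n + 1) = (n - 4)*(n - 3)^2*(n + 1)*(n + 1)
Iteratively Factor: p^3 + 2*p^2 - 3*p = (p - 1)*(p^2 + 3*p) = (p - 1)*(p + 3)*(p)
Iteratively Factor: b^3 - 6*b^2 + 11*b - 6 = (b - 3)*(b^2 - 3*b + 2) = (b - 3)*(b - 2)*(b - 1)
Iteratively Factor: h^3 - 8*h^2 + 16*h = (h - 4)*(h^2 - 4*h) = (h - 4)^2*(h)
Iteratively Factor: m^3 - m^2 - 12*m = (m)*(m^2 - m - 12) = m*(m + 3)*(m - 4)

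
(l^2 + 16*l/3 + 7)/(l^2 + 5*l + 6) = (l + 7/3)/(l + 2)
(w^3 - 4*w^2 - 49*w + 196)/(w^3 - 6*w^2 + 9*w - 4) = (w^2 - 49)/(w^2 - 2*w + 1)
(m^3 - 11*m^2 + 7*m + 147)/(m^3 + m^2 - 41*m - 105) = (m - 7)/(m + 5)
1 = 1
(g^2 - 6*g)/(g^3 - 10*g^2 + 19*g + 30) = g/(g^2 - 4*g - 5)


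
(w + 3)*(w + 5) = w^2 + 8*w + 15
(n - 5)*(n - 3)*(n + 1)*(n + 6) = n^4 - n^3 - 35*n^2 + 57*n + 90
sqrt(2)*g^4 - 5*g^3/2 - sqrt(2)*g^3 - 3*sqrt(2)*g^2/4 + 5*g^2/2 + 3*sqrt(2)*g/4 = g*(g - 1)*(g - 3*sqrt(2)/2)*(sqrt(2)*g + 1/2)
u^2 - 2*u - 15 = (u - 5)*(u + 3)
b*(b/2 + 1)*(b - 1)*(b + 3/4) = b^4/2 + 7*b^3/8 - 5*b^2/8 - 3*b/4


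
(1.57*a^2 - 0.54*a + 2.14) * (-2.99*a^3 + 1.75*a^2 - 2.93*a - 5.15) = -4.6943*a^5 + 4.3621*a^4 - 11.9437*a^3 - 2.7583*a^2 - 3.4892*a - 11.021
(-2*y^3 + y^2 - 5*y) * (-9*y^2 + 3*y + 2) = 18*y^5 - 15*y^4 + 44*y^3 - 13*y^2 - 10*y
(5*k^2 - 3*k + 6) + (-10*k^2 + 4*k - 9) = -5*k^2 + k - 3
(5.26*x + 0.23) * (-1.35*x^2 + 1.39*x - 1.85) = -7.101*x^3 + 7.0009*x^2 - 9.4113*x - 0.4255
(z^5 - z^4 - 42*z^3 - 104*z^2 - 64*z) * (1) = z^5 - z^4 - 42*z^3 - 104*z^2 - 64*z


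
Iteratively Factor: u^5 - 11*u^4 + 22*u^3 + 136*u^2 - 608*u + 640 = (u - 2)*(u^4 - 9*u^3 + 4*u^2 + 144*u - 320) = (u - 2)*(u + 4)*(u^3 - 13*u^2 + 56*u - 80) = (u - 5)*(u - 2)*(u + 4)*(u^2 - 8*u + 16) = (u - 5)*(u - 4)*(u - 2)*(u + 4)*(u - 4)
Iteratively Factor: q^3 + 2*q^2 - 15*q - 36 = (q + 3)*(q^2 - q - 12) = (q + 3)^2*(q - 4)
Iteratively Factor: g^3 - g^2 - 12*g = (g)*(g^2 - g - 12) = g*(g - 4)*(g + 3)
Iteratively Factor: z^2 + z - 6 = (z - 2)*(z + 3)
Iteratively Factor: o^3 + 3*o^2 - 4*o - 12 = (o + 2)*(o^2 + o - 6) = (o + 2)*(o + 3)*(o - 2)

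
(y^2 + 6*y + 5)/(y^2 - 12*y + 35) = (y^2 + 6*y + 5)/(y^2 - 12*y + 35)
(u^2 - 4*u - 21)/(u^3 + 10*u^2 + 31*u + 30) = (u - 7)/(u^2 + 7*u + 10)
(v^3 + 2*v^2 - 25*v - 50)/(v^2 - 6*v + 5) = (v^2 + 7*v + 10)/(v - 1)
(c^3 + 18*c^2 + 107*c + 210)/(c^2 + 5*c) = c + 13 + 42/c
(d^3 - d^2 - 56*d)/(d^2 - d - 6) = d*(-d^2 + d + 56)/(-d^2 + d + 6)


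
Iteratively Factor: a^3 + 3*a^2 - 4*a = (a + 4)*(a^2 - a) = a*(a + 4)*(a - 1)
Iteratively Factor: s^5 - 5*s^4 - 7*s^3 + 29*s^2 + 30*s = (s)*(s^4 - 5*s^3 - 7*s^2 + 29*s + 30) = s*(s + 1)*(s^3 - 6*s^2 - s + 30) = s*(s - 5)*(s + 1)*(s^2 - s - 6) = s*(s - 5)*(s - 3)*(s + 1)*(s + 2)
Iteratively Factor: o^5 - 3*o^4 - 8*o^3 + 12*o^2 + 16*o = (o - 2)*(o^4 - o^3 - 10*o^2 - 8*o) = (o - 2)*(o + 1)*(o^3 - 2*o^2 - 8*o) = (o - 2)*(o + 1)*(o + 2)*(o^2 - 4*o) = (o - 4)*(o - 2)*(o + 1)*(o + 2)*(o)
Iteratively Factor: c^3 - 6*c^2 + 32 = (c - 4)*(c^2 - 2*c - 8) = (c - 4)^2*(c + 2)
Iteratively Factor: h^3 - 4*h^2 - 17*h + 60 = (h + 4)*(h^2 - 8*h + 15) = (h - 5)*(h + 4)*(h - 3)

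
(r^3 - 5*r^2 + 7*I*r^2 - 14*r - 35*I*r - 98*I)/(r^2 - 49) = (r^2 + r*(2 + 7*I) + 14*I)/(r + 7)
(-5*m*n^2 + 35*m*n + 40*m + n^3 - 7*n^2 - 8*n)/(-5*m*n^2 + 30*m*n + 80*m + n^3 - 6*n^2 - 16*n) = (n + 1)/(n + 2)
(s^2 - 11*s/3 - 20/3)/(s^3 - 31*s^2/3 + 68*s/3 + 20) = (3*s + 4)/(3*s^2 - 16*s - 12)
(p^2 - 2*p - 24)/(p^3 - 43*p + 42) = (p + 4)/(p^2 + 6*p - 7)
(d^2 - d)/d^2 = (d - 1)/d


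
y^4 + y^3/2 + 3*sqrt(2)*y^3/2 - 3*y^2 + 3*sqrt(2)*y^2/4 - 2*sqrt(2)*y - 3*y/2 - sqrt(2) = (y + 1/2)*(y - sqrt(2))*(y + sqrt(2)/2)*(y + 2*sqrt(2))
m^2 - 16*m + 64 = (m - 8)^2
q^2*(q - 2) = q^3 - 2*q^2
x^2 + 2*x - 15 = (x - 3)*(x + 5)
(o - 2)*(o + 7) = o^2 + 5*o - 14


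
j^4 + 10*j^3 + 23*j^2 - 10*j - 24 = (j - 1)*(j + 1)*(j + 4)*(j + 6)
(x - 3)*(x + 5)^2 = x^3 + 7*x^2 - 5*x - 75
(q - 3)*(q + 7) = q^2 + 4*q - 21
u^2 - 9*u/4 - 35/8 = (u - 7/2)*(u + 5/4)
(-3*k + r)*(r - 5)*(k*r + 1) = -3*k^2*r^2 + 15*k^2*r + k*r^3 - 5*k*r^2 - 3*k*r + 15*k + r^2 - 5*r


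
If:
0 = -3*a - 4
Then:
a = -4/3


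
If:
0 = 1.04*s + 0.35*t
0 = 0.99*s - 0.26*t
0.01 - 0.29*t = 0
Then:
No Solution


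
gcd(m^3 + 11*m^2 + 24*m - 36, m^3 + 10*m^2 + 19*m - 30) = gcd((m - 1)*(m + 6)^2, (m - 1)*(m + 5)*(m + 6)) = m^2 + 5*m - 6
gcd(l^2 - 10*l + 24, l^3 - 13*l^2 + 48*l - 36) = l - 6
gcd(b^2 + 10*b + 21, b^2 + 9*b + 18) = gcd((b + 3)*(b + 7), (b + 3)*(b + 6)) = b + 3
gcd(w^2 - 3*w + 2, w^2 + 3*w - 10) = w - 2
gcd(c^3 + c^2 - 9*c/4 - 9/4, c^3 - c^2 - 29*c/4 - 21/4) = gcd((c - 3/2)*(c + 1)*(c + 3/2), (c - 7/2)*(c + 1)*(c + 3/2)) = c^2 + 5*c/2 + 3/2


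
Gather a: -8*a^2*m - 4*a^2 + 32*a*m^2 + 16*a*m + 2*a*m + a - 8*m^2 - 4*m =a^2*(-8*m - 4) + a*(32*m^2 + 18*m + 1) - 8*m^2 - 4*m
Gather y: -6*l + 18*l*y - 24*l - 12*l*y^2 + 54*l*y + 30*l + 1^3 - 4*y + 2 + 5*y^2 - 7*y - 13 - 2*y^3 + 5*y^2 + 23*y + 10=-2*y^3 + y^2*(10 - 12*l) + y*(72*l + 12)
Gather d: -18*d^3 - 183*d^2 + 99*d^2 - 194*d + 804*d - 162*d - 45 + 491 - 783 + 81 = -18*d^3 - 84*d^2 + 448*d - 256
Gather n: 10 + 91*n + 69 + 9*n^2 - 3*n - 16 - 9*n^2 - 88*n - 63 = 0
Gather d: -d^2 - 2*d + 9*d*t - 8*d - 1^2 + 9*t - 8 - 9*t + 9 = -d^2 + d*(9*t - 10)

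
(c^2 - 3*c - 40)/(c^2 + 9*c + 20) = (c - 8)/(c + 4)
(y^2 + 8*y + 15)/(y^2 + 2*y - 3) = (y + 5)/(y - 1)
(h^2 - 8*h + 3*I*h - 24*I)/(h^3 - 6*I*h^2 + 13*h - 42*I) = (h - 8)/(h^2 - 9*I*h - 14)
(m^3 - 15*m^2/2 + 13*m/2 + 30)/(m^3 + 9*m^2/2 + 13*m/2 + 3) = (m^2 - 9*m + 20)/(m^2 + 3*m + 2)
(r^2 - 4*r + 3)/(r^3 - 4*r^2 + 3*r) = 1/r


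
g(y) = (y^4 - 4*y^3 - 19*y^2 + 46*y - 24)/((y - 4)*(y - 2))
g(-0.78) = -5.21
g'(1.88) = -811.55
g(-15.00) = 183.08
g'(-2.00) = -0.75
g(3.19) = 100.53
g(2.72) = 70.76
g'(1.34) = -12.69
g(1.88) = -73.74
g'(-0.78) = 2.04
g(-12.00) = 108.64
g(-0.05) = -3.17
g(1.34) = -1.64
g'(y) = (4*y^3 - 12*y^2 - 38*y + 46)/((y - 4)*(y - 2)) - (y^4 - 4*y^3 - 19*y^2 + 46*y - 24)/((y - 4)*(y - 2)^2) - (y^4 - 4*y^3 - 19*y^2 + 46*y - 24)/((y - 4)^2*(y - 2))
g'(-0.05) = 3.43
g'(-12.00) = -21.78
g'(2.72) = 28.24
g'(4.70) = 156.69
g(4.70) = -81.92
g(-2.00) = -6.00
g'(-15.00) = -27.84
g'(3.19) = 109.65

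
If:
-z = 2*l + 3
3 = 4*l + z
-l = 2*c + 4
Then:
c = -7/2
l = 3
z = -9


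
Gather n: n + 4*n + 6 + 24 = 5*n + 30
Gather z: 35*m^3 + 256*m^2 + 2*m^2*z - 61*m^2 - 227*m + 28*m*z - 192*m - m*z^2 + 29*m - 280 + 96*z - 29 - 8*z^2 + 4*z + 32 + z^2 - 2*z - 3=35*m^3 + 195*m^2 - 390*m + z^2*(-m - 7) + z*(2*m^2 + 28*m + 98) - 280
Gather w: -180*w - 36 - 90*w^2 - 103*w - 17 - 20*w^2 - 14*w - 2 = -110*w^2 - 297*w - 55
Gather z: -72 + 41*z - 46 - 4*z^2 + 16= -4*z^2 + 41*z - 102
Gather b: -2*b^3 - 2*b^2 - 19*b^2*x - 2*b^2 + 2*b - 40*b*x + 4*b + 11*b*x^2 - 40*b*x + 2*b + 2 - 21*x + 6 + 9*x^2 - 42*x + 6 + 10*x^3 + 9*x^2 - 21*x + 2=-2*b^3 + b^2*(-19*x - 4) + b*(11*x^2 - 80*x + 8) + 10*x^3 + 18*x^2 - 84*x + 16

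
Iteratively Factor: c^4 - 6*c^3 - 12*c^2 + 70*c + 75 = (c + 1)*(c^3 - 7*c^2 - 5*c + 75) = (c - 5)*(c + 1)*(c^2 - 2*c - 15) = (c - 5)^2*(c + 1)*(c + 3)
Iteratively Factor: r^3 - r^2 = (r)*(r^2 - r) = r^2*(r - 1)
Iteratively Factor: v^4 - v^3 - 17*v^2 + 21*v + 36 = (v - 3)*(v^3 + 2*v^2 - 11*v - 12) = (v - 3)*(v + 4)*(v^2 - 2*v - 3) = (v - 3)^2*(v + 4)*(v + 1)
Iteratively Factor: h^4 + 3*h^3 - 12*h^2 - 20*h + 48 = (h + 3)*(h^3 - 12*h + 16) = (h - 2)*(h + 3)*(h^2 + 2*h - 8) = (h - 2)*(h + 3)*(h + 4)*(h - 2)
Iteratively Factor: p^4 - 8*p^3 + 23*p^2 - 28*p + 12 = (p - 1)*(p^3 - 7*p^2 + 16*p - 12) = (p - 2)*(p - 1)*(p^2 - 5*p + 6) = (p - 3)*(p - 2)*(p - 1)*(p - 2)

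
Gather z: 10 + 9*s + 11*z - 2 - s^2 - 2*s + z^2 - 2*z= -s^2 + 7*s + z^2 + 9*z + 8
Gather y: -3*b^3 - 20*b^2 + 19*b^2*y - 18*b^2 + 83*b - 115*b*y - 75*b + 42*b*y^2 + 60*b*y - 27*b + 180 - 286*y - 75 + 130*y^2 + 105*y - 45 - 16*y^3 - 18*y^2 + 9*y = -3*b^3 - 38*b^2 - 19*b - 16*y^3 + y^2*(42*b + 112) + y*(19*b^2 - 55*b - 172) + 60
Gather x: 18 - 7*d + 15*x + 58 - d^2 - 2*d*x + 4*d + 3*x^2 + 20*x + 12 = -d^2 - 3*d + 3*x^2 + x*(35 - 2*d) + 88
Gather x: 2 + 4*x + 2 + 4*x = 8*x + 4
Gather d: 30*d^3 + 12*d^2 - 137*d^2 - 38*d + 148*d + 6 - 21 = 30*d^3 - 125*d^2 + 110*d - 15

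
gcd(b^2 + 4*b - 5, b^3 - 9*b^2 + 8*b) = b - 1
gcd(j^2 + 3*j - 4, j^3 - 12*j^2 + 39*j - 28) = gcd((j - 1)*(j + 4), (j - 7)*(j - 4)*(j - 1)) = j - 1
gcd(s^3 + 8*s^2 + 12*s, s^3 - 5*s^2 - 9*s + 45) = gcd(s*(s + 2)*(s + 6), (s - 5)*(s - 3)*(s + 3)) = 1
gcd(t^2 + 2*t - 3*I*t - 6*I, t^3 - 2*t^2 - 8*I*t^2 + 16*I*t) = 1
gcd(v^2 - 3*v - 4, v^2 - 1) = v + 1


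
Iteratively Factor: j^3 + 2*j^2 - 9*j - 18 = (j + 3)*(j^2 - j - 6) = (j + 2)*(j + 3)*(j - 3)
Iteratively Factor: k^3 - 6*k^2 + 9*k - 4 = (k - 1)*(k^2 - 5*k + 4) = (k - 1)^2*(k - 4)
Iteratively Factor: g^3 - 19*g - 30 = (g + 3)*(g^2 - 3*g - 10) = (g + 2)*(g + 3)*(g - 5)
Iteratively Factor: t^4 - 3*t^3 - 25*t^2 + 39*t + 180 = (t + 3)*(t^3 - 6*t^2 - 7*t + 60) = (t + 3)^2*(t^2 - 9*t + 20) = (t - 4)*(t + 3)^2*(t - 5)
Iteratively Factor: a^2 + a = (a + 1)*(a)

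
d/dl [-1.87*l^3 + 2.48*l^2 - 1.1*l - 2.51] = -5.61*l^2 + 4.96*l - 1.1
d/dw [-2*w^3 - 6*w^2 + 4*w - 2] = -6*w^2 - 12*w + 4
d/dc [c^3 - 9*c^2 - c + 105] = 3*c^2 - 18*c - 1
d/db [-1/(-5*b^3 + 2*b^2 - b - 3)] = (-15*b^2 + 4*b - 1)/(5*b^3 - 2*b^2 + b + 3)^2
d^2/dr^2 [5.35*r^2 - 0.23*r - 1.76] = 10.7000000000000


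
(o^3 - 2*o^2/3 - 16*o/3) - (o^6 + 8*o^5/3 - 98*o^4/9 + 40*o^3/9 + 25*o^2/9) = -o^6 - 8*o^5/3 + 98*o^4/9 - 31*o^3/9 - 31*o^2/9 - 16*o/3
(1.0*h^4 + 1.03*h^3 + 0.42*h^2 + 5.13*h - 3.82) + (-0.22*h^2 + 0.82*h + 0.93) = 1.0*h^4 + 1.03*h^3 + 0.2*h^2 + 5.95*h - 2.89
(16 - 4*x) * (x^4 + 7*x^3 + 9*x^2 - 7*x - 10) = -4*x^5 - 12*x^4 + 76*x^3 + 172*x^2 - 72*x - 160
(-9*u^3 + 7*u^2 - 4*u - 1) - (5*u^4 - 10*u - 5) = -5*u^4 - 9*u^3 + 7*u^2 + 6*u + 4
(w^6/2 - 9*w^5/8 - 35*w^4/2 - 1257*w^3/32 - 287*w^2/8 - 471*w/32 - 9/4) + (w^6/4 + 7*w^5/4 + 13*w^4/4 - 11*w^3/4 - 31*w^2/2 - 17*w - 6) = 3*w^6/4 + 5*w^5/8 - 57*w^4/4 - 1345*w^3/32 - 411*w^2/8 - 1015*w/32 - 33/4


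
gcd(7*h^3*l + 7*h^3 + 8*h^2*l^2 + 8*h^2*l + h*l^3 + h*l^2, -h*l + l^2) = 1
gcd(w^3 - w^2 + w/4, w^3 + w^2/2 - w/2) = w^2 - w/2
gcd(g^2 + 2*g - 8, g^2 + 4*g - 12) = g - 2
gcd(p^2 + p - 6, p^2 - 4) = p - 2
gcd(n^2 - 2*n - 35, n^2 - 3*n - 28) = n - 7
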